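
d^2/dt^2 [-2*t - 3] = 0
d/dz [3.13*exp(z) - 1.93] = 3.13*exp(z)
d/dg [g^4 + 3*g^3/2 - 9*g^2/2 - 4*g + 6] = 4*g^3 + 9*g^2/2 - 9*g - 4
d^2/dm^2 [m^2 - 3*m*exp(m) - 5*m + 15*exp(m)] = -3*m*exp(m) + 9*exp(m) + 2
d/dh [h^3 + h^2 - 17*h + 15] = 3*h^2 + 2*h - 17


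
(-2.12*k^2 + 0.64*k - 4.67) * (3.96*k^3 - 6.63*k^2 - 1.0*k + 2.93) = -8.3952*k^5 + 16.59*k^4 - 20.6164*k^3 + 24.1105*k^2 + 6.5452*k - 13.6831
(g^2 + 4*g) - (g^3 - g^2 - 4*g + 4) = -g^3 + 2*g^2 + 8*g - 4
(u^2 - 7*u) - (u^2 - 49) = 49 - 7*u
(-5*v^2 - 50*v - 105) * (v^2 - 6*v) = -5*v^4 - 20*v^3 + 195*v^2 + 630*v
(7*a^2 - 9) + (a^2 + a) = 8*a^2 + a - 9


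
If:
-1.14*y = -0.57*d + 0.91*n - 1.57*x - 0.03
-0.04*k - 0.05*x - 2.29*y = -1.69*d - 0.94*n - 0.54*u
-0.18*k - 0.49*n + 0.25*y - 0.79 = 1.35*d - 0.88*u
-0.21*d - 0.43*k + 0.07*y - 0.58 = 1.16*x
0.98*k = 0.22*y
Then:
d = 1.38140226632961*y + 0.178117668702583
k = 0.224489795918367*y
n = -0.858391635028632*y - 0.773734362282203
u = 1.40305604732528*y + 0.740146608216145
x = -0.272952662219066*y - 0.532245440023744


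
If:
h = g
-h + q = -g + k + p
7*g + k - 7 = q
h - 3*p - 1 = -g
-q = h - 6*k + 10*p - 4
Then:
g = 20/19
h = 20/19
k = 21/95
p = 7/19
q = 56/95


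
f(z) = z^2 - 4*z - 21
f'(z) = 2*z - 4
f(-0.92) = -16.47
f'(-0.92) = -5.84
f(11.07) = 57.26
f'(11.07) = 18.14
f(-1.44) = -13.17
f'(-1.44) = -6.88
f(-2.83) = -1.67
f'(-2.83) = -9.66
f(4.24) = -19.98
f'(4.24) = 4.48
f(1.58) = -24.82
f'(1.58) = -0.84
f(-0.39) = -19.29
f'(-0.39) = -4.78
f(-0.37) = -19.38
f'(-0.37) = -4.74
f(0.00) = -21.00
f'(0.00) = -4.00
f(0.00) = -21.00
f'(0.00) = -4.00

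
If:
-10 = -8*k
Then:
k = 5/4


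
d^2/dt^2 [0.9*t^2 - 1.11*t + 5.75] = 1.80000000000000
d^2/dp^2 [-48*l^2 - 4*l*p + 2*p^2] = 4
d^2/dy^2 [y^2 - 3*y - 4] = 2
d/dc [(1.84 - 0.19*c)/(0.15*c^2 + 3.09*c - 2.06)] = (0.0285*c^2 - 0.552*c - 5.2942)/(0.0225*c^4 + 0.927*c^3 + 8.9301*c^2 - 12.7308*c + 4.2436)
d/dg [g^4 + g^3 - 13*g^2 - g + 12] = 4*g^3 + 3*g^2 - 26*g - 1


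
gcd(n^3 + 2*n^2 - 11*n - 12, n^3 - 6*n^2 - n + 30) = n - 3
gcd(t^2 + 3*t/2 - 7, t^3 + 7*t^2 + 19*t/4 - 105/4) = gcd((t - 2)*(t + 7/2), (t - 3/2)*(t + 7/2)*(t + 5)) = t + 7/2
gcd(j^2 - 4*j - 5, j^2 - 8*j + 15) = j - 5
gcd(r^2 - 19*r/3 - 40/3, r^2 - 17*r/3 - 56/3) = r - 8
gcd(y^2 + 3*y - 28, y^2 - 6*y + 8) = y - 4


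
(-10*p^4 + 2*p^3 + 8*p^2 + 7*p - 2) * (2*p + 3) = -20*p^5 - 26*p^4 + 22*p^3 + 38*p^2 + 17*p - 6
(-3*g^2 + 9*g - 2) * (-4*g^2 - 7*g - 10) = 12*g^4 - 15*g^3 - 25*g^2 - 76*g + 20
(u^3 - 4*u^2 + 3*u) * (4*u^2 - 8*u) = 4*u^5 - 24*u^4 + 44*u^3 - 24*u^2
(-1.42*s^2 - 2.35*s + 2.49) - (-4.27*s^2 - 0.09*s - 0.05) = 2.85*s^2 - 2.26*s + 2.54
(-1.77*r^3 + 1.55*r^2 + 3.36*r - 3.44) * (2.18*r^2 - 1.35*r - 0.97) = -3.8586*r^5 + 5.7685*r^4 + 6.9492*r^3 - 13.5387*r^2 + 1.3848*r + 3.3368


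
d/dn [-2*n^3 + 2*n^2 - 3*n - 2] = -6*n^2 + 4*n - 3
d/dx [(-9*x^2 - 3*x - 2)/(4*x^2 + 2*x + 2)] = (-3*x^2 - 10*x - 1)/(2*(4*x^4 + 4*x^3 + 5*x^2 + 2*x + 1))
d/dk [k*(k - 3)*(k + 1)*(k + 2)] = 4*k^3 - 14*k - 6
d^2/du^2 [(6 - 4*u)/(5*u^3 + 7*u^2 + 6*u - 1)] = 4*(-150*u^5 + 240*u^4 + 802*u^3 + 651*u^2 + 381*u + 117)/(125*u^9 + 525*u^8 + 1185*u^7 + 1528*u^6 + 1212*u^5 + 429*u^4 - 21*u^3 - 87*u^2 + 18*u - 1)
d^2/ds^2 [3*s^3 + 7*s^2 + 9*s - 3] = 18*s + 14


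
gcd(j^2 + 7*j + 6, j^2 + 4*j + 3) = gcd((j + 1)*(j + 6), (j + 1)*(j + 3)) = j + 1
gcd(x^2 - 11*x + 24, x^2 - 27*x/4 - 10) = x - 8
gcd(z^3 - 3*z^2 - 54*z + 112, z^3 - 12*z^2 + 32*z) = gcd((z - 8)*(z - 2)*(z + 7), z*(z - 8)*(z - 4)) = z - 8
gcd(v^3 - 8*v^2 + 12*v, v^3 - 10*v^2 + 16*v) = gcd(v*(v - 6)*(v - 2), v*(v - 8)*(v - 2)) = v^2 - 2*v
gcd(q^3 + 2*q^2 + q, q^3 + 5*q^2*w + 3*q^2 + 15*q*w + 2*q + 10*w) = q + 1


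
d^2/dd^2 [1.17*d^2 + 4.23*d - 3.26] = 2.34000000000000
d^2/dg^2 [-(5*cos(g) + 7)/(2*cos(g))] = 7/(2*cos(g)) - 7/cos(g)^3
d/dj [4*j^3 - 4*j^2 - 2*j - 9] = 12*j^2 - 8*j - 2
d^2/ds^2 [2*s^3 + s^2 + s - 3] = 12*s + 2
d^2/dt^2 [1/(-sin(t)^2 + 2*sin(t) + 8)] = 2*(2*sin(t)^4 - 3*sin(t)^3 + 15*sin(t)^2 - 2*sin(t) - 12)/((sin(t) - 4)^3*(sin(t) + 2)^3)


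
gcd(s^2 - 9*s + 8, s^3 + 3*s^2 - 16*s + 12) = s - 1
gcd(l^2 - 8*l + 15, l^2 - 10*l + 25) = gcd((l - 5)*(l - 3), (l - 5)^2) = l - 5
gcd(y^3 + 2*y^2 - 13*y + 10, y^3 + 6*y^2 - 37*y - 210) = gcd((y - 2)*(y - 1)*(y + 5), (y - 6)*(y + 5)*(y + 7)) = y + 5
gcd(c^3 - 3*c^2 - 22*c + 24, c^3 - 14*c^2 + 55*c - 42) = c^2 - 7*c + 6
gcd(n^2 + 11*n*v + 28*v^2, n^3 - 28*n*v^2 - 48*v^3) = n + 4*v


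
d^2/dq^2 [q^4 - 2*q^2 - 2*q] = 12*q^2 - 4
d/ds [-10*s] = -10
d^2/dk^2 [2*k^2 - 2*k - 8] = 4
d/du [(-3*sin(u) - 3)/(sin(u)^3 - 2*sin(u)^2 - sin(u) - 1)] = 3*(2*sin(u)^2 + sin(u) - 4)*sin(u)*cos(u)/(sin(u)*cos(u)^2 - 2*cos(u)^2 + 3)^2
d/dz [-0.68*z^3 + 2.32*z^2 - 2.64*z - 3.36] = -2.04*z^2 + 4.64*z - 2.64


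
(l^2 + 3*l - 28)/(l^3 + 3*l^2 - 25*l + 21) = (l - 4)/(l^2 - 4*l + 3)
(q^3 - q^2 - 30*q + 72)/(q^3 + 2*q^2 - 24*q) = (q - 3)/q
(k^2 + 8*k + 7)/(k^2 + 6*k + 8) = (k^2 + 8*k + 7)/(k^2 + 6*k + 8)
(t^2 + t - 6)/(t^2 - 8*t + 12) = (t + 3)/(t - 6)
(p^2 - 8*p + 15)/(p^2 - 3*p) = (p - 5)/p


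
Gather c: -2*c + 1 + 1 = 2 - 2*c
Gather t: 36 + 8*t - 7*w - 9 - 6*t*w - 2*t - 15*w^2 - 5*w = t*(6 - 6*w) - 15*w^2 - 12*w + 27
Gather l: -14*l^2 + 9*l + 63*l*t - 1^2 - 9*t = -14*l^2 + l*(63*t + 9) - 9*t - 1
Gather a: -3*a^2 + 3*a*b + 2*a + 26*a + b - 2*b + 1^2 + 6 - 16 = -3*a^2 + a*(3*b + 28) - b - 9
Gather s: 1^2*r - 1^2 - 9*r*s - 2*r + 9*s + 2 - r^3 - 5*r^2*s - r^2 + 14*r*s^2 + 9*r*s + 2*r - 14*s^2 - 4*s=-r^3 - r^2 + r + s^2*(14*r - 14) + s*(5 - 5*r^2) + 1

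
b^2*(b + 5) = b^3 + 5*b^2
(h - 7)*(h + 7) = h^2 - 49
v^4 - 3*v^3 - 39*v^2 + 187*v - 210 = (v - 5)*(v - 3)*(v - 2)*(v + 7)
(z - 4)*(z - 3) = z^2 - 7*z + 12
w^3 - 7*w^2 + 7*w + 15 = (w - 5)*(w - 3)*(w + 1)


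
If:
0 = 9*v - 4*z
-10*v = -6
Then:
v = 3/5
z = 27/20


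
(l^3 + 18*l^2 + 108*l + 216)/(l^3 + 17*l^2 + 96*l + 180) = (l + 6)/(l + 5)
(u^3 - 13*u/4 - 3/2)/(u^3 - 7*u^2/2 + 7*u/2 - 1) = (4*u^2 + 8*u + 3)/(2*(2*u^2 - 3*u + 1))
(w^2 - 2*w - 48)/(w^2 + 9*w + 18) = (w - 8)/(w + 3)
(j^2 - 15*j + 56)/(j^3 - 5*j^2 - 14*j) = (j - 8)/(j*(j + 2))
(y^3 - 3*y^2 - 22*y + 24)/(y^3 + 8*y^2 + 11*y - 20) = (y - 6)/(y + 5)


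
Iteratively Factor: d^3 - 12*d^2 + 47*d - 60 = (d - 5)*(d^2 - 7*d + 12) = (d - 5)*(d - 3)*(d - 4)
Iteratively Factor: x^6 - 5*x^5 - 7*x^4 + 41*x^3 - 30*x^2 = (x - 5)*(x^5 - 7*x^3 + 6*x^2) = (x - 5)*(x - 2)*(x^4 + 2*x^3 - 3*x^2) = x*(x - 5)*(x - 2)*(x^3 + 2*x^2 - 3*x) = x*(x - 5)*(x - 2)*(x - 1)*(x^2 + 3*x) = x*(x - 5)*(x - 2)*(x - 1)*(x + 3)*(x)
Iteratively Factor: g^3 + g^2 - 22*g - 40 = (g + 4)*(g^2 - 3*g - 10) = (g + 2)*(g + 4)*(g - 5)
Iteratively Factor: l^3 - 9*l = (l - 3)*(l^2 + 3*l) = (l - 3)*(l + 3)*(l)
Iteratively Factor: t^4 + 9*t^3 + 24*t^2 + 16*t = (t + 4)*(t^3 + 5*t^2 + 4*t) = (t + 1)*(t + 4)*(t^2 + 4*t) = t*(t + 1)*(t + 4)*(t + 4)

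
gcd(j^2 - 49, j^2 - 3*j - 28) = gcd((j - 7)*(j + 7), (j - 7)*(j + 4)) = j - 7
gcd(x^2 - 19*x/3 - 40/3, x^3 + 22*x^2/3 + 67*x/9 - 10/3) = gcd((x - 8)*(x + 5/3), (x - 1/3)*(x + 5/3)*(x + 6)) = x + 5/3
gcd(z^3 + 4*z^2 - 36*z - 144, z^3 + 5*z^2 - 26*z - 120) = z^2 + 10*z + 24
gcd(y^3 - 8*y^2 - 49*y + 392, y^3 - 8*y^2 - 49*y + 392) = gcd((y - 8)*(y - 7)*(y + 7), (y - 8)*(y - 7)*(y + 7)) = y^3 - 8*y^2 - 49*y + 392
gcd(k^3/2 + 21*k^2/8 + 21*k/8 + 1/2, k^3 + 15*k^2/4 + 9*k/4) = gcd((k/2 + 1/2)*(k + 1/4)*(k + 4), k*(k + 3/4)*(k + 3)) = 1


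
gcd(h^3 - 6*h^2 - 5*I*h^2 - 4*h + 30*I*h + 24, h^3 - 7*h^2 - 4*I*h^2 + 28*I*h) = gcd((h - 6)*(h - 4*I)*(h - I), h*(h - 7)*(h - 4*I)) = h - 4*I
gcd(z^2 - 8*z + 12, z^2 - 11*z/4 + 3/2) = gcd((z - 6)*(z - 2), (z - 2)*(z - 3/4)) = z - 2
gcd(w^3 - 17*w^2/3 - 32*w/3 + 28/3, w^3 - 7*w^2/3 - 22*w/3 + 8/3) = w + 2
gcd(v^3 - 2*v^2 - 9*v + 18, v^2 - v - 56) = 1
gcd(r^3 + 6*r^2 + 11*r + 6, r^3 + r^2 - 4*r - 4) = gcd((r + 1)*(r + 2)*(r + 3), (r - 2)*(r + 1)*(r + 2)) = r^2 + 3*r + 2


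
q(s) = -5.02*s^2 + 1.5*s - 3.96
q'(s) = 1.5 - 10.04*s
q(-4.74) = -123.86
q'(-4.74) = 49.09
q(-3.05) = -55.23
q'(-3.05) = 32.12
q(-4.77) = -125.33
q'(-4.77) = 49.39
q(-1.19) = -12.85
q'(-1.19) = 13.45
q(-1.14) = -12.19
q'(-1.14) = 12.95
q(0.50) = -4.46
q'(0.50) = -3.52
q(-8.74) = -400.54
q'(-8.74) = 89.25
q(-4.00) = -90.28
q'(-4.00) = 41.66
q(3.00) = -44.64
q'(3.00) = -28.62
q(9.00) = -397.08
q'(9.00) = -88.86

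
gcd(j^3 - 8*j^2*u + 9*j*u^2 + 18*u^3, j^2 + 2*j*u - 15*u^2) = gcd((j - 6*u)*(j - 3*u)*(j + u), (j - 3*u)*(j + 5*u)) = -j + 3*u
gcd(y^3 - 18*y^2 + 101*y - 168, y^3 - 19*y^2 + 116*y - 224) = y^2 - 15*y + 56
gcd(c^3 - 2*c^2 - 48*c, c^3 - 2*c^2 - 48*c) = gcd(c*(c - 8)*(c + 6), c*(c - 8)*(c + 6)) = c^3 - 2*c^2 - 48*c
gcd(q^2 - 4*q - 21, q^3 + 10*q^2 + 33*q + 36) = q + 3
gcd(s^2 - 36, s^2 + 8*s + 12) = s + 6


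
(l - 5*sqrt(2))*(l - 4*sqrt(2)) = l^2 - 9*sqrt(2)*l + 40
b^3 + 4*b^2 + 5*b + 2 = (b + 1)^2*(b + 2)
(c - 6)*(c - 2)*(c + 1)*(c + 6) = c^4 - c^3 - 38*c^2 + 36*c + 72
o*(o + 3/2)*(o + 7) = o^3 + 17*o^2/2 + 21*o/2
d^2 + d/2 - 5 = (d - 2)*(d + 5/2)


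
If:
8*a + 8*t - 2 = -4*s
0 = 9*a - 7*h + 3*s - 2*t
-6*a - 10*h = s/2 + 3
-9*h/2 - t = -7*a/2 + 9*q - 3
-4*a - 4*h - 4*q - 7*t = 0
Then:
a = -11321/30076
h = -3655/30076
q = 1735/7519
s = 7124/7519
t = 1148/7519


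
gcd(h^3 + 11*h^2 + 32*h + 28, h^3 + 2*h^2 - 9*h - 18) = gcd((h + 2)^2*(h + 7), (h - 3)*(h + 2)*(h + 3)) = h + 2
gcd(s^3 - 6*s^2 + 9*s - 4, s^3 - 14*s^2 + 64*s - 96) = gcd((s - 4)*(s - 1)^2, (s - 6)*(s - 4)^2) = s - 4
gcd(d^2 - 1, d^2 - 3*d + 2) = d - 1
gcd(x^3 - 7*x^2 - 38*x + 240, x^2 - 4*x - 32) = x - 8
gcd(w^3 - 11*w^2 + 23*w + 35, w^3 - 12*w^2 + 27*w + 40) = w^2 - 4*w - 5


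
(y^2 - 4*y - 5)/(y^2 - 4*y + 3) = (y^2 - 4*y - 5)/(y^2 - 4*y + 3)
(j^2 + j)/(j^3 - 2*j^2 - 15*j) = (j + 1)/(j^2 - 2*j - 15)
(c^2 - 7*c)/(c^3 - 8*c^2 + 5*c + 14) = c/(c^2 - c - 2)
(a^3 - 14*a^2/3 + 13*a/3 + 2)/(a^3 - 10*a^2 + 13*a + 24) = (3*a^2 - 5*a - 2)/(3*(a^2 - 7*a - 8))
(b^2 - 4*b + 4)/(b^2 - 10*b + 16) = (b - 2)/(b - 8)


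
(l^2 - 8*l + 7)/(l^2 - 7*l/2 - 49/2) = 2*(l - 1)/(2*l + 7)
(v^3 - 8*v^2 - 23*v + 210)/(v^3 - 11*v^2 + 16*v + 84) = (v + 5)/(v + 2)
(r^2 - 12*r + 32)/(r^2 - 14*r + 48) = (r - 4)/(r - 6)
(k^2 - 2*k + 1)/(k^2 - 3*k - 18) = (-k^2 + 2*k - 1)/(-k^2 + 3*k + 18)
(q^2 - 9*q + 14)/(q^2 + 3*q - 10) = (q - 7)/(q + 5)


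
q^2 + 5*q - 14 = (q - 2)*(q + 7)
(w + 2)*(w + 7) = w^2 + 9*w + 14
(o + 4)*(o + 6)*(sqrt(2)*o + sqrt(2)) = sqrt(2)*o^3 + 11*sqrt(2)*o^2 + 34*sqrt(2)*o + 24*sqrt(2)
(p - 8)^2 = p^2 - 16*p + 64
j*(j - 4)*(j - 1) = j^3 - 5*j^2 + 4*j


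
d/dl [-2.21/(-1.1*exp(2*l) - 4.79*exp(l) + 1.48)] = (-4.862*exp(l) - 10.5859)*exp(l)/(1.1*exp(2*l) + 4.79*exp(l) - 1.48)^2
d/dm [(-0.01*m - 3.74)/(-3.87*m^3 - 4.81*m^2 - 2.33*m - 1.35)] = (0.0387*m^3 + 0.0481*m^2 + 0.0233*m - (0.01*m + 3.74)*(11.61*m^2 + 9.62*m + 2.33) + 0.0135)/(3.87*m^3 + 4.81*m^2 + 2.33*m + 1.35)^2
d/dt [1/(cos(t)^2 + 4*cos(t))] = 2*(cos(t) + 2)*sin(t)/((cos(t) + 4)^2*cos(t)^2)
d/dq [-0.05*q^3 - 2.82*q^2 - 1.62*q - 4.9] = -0.15*q^2 - 5.64*q - 1.62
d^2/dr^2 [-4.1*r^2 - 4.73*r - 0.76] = -8.20000000000000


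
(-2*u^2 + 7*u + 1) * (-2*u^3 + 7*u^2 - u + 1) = 4*u^5 - 28*u^4 + 49*u^3 - 2*u^2 + 6*u + 1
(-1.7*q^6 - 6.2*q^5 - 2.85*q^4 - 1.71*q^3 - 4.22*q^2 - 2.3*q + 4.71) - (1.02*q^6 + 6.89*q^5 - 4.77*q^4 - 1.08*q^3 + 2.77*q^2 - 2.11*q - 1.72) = -2.72*q^6 - 13.09*q^5 + 1.92*q^4 - 0.63*q^3 - 6.99*q^2 - 0.19*q + 6.43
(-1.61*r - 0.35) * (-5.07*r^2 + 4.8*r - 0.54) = 8.1627*r^3 - 5.9535*r^2 - 0.8106*r + 0.189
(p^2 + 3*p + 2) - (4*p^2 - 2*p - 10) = -3*p^2 + 5*p + 12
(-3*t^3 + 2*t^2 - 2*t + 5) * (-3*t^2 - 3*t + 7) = 9*t^5 + 3*t^4 - 21*t^3 + 5*t^2 - 29*t + 35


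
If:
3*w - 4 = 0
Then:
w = 4/3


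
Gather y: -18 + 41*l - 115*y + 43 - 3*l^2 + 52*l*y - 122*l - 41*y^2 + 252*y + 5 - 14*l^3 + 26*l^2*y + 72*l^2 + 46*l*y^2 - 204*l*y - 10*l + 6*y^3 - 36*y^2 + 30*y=-14*l^3 + 69*l^2 - 91*l + 6*y^3 + y^2*(46*l - 77) + y*(26*l^2 - 152*l + 167) + 30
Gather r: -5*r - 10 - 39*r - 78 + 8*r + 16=-36*r - 72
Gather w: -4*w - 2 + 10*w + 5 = 6*w + 3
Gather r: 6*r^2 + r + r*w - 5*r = 6*r^2 + r*(w - 4)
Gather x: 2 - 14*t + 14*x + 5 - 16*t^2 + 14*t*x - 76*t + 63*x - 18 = -16*t^2 - 90*t + x*(14*t + 77) - 11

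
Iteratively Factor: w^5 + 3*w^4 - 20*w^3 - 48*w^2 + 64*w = (w + 4)*(w^4 - w^3 - 16*w^2 + 16*w) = (w - 1)*(w + 4)*(w^3 - 16*w) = (w - 4)*(w - 1)*(w + 4)*(w^2 + 4*w) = w*(w - 4)*(w - 1)*(w + 4)*(w + 4)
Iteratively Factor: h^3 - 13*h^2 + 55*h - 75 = (h - 5)*(h^2 - 8*h + 15) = (h - 5)*(h - 3)*(h - 5)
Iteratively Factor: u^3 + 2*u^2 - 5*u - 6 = (u + 3)*(u^2 - u - 2) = (u - 2)*(u + 3)*(u + 1)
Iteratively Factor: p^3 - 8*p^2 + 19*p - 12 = (p - 4)*(p^2 - 4*p + 3) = (p - 4)*(p - 3)*(p - 1)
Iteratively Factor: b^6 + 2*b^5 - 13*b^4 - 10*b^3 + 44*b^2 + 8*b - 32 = (b + 2)*(b^5 - 13*b^3 + 16*b^2 + 12*b - 16) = (b - 2)*(b + 2)*(b^4 + 2*b^3 - 9*b^2 - 2*b + 8) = (b - 2)^2*(b + 2)*(b^3 + 4*b^2 - b - 4) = (b - 2)^2*(b + 2)*(b + 4)*(b^2 - 1) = (b - 2)^2*(b + 1)*(b + 2)*(b + 4)*(b - 1)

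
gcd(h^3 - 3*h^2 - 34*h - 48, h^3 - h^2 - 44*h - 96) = h^2 - 5*h - 24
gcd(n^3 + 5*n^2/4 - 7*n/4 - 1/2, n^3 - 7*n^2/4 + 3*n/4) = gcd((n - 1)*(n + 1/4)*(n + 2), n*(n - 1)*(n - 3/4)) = n - 1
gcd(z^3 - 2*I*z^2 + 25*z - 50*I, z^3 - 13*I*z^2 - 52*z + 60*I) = z^2 - 7*I*z - 10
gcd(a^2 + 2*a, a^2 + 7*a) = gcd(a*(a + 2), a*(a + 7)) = a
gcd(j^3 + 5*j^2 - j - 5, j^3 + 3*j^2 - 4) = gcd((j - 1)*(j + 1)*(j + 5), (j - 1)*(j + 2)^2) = j - 1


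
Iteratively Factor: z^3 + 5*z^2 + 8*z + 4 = (z + 2)*(z^2 + 3*z + 2) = (z + 1)*(z + 2)*(z + 2)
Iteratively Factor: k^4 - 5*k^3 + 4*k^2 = (k)*(k^3 - 5*k^2 + 4*k) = k^2*(k^2 - 5*k + 4) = k^2*(k - 4)*(k - 1)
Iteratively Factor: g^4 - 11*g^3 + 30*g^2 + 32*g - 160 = (g - 4)*(g^3 - 7*g^2 + 2*g + 40) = (g - 5)*(g - 4)*(g^2 - 2*g - 8) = (g - 5)*(g - 4)^2*(g + 2)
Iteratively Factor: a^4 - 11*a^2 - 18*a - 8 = (a + 1)*(a^3 - a^2 - 10*a - 8) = (a - 4)*(a + 1)*(a^2 + 3*a + 2) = (a - 4)*(a + 1)^2*(a + 2)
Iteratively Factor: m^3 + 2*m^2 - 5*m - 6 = (m + 1)*(m^2 + m - 6) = (m + 1)*(m + 3)*(m - 2)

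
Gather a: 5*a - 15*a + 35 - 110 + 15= -10*a - 60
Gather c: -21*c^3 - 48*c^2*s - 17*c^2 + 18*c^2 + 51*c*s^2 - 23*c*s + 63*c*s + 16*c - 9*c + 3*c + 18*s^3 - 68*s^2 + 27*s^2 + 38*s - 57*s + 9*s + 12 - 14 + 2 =-21*c^3 + c^2*(1 - 48*s) + c*(51*s^2 + 40*s + 10) + 18*s^3 - 41*s^2 - 10*s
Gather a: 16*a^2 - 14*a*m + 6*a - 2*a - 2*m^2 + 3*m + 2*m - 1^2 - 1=16*a^2 + a*(4 - 14*m) - 2*m^2 + 5*m - 2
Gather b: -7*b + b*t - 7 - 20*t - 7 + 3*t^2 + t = b*(t - 7) + 3*t^2 - 19*t - 14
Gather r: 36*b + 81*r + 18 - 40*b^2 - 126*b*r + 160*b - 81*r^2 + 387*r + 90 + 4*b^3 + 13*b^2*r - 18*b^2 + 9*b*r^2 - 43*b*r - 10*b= 4*b^3 - 58*b^2 + 186*b + r^2*(9*b - 81) + r*(13*b^2 - 169*b + 468) + 108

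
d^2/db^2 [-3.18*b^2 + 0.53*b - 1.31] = -6.36000000000000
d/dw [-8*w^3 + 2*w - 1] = 2 - 24*w^2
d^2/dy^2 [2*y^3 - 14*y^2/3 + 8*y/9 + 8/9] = 12*y - 28/3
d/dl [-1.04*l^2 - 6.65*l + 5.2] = -2.08*l - 6.65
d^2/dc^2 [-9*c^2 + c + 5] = -18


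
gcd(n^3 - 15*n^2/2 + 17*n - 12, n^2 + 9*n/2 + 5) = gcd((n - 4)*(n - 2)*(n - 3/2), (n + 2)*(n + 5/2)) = 1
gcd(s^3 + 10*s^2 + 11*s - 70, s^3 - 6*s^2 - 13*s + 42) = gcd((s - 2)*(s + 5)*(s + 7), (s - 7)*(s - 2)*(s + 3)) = s - 2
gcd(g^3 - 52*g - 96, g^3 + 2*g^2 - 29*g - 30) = g + 6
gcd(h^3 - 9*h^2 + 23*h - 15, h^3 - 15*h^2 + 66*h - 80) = h - 5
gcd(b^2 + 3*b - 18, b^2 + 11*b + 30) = b + 6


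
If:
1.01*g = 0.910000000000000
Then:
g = 0.90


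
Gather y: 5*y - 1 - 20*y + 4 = 3 - 15*y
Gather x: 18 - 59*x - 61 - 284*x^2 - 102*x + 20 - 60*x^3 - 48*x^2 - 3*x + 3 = -60*x^3 - 332*x^2 - 164*x - 20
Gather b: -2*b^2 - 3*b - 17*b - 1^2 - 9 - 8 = -2*b^2 - 20*b - 18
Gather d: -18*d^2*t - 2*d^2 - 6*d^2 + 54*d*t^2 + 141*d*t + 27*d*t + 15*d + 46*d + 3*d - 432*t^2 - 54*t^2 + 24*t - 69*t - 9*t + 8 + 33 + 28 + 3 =d^2*(-18*t - 8) + d*(54*t^2 + 168*t + 64) - 486*t^2 - 54*t + 72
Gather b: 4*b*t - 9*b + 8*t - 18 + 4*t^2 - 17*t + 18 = b*(4*t - 9) + 4*t^2 - 9*t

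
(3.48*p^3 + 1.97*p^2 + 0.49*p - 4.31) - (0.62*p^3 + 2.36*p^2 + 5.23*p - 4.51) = 2.86*p^3 - 0.39*p^2 - 4.74*p + 0.2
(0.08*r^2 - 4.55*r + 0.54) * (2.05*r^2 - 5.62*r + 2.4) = 0.164*r^4 - 9.7771*r^3 + 26.87*r^2 - 13.9548*r + 1.296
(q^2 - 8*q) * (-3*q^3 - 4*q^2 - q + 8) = -3*q^5 + 20*q^4 + 31*q^3 + 16*q^2 - 64*q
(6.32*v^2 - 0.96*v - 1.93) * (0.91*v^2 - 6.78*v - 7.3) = 5.7512*v^4 - 43.7232*v^3 - 41.3835*v^2 + 20.0934*v + 14.089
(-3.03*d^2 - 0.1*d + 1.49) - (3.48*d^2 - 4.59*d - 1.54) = -6.51*d^2 + 4.49*d + 3.03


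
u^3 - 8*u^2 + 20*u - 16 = (u - 4)*(u - 2)^2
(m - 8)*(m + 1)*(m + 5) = m^3 - 2*m^2 - 43*m - 40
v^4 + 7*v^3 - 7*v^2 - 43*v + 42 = (v - 2)*(v - 1)*(v + 3)*(v + 7)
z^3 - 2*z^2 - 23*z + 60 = (z - 4)*(z - 3)*(z + 5)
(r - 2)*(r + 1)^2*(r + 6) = r^4 + 6*r^3 - 3*r^2 - 20*r - 12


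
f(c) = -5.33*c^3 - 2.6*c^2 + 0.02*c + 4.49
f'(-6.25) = -592.09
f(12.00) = -9579.91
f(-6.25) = 1204.07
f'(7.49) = -935.97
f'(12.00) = -2364.94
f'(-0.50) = -1.38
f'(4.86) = -402.93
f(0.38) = 3.83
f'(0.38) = -4.26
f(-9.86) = 4860.78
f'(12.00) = -2364.94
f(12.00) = -9579.91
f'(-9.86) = -1503.25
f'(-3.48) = -175.53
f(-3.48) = 197.56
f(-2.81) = 102.17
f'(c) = -15.99*c^2 - 5.2*c + 0.02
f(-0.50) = 4.50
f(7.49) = -2380.83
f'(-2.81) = -111.63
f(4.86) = -668.66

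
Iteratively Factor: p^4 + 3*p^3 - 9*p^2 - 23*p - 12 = (p + 1)*(p^3 + 2*p^2 - 11*p - 12) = (p + 1)*(p + 4)*(p^2 - 2*p - 3) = (p + 1)^2*(p + 4)*(p - 3)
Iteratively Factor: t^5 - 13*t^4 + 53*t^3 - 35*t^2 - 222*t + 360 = (t - 5)*(t^4 - 8*t^3 + 13*t^2 + 30*t - 72) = (t - 5)*(t - 3)*(t^3 - 5*t^2 - 2*t + 24) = (t - 5)*(t - 3)*(t + 2)*(t^2 - 7*t + 12) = (t - 5)*(t - 4)*(t - 3)*(t + 2)*(t - 3)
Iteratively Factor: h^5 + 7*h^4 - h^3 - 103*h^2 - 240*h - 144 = (h + 4)*(h^4 + 3*h^3 - 13*h^2 - 51*h - 36) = (h - 4)*(h + 4)*(h^3 + 7*h^2 + 15*h + 9) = (h - 4)*(h + 3)*(h + 4)*(h^2 + 4*h + 3) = (h - 4)*(h + 1)*(h + 3)*(h + 4)*(h + 3)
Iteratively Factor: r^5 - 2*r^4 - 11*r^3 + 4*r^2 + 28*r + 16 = (r - 2)*(r^4 - 11*r^2 - 18*r - 8) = (r - 2)*(r + 1)*(r^3 - r^2 - 10*r - 8) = (r - 2)*(r + 1)^2*(r^2 - 2*r - 8) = (r - 4)*(r - 2)*(r + 1)^2*(r + 2)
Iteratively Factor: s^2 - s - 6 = (s + 2)*(s - 3)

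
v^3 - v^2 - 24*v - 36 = (v - 6)*(v + 2)*(v + 3)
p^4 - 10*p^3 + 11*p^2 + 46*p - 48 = (p - 8)*(p - 3)*(p - 1)*(p + 2)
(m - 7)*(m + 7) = m^2 - 49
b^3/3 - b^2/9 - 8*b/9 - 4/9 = (b/3 + 1/3)*(b - 2)*(b + 2/3)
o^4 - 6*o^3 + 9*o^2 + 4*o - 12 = (o - 3)*(o - 2)^2*(o + 1)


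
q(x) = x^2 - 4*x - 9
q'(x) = 2*x - 4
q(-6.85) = 65.32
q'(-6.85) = -17.70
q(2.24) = -12.94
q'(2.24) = 0.48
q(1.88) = -12.99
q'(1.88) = -0.24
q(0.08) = -9.31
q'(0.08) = -3.84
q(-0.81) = -5.10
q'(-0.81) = -5.62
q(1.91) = -12.99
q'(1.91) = -0.18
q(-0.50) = -6.75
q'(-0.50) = -5.00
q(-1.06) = -3.64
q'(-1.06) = -6.12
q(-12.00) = 183.00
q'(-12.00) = -28.00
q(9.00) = 36.00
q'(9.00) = 14.00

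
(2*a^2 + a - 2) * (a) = 2*a^3 + a^2 - 2*a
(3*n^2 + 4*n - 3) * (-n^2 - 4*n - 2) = -3*n^4 - 16*n^3 - 19*n^2 + 4*n + 6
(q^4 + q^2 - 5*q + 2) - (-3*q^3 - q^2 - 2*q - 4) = q^4 + 3*q^3 + 2*q^2 - 3*q + 6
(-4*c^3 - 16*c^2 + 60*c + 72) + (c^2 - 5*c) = -4*c^3 - 15*c^2 + 55*c + 72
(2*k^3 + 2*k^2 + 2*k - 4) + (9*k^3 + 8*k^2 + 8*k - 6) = 11*k^3 + 10*k^2 + 10*k - 10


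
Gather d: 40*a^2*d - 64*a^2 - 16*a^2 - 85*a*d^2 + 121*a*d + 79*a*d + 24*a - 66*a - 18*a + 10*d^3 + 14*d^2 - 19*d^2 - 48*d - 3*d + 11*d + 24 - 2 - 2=-80*a^2 - 60*a + 10*d^3 + d^2*(-85*a - 5) + d*(40*a^2 + 200*a - 40) + 20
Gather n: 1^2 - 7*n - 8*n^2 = -8*n^2 - 7*n + 1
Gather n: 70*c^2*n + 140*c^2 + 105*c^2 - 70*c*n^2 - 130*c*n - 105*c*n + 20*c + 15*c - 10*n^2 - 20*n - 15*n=245*c^2 + 35*c + n^2*(-70*c - 10) + n*(70*c^2 - 235*c - 35)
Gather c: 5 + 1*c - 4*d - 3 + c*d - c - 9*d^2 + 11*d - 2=c*d - 9*d^2 + 7*d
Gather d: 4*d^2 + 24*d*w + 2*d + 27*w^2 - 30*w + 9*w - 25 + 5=4*d^2 + d*(24*w + 2) + 27*w^2 - 21*w - 20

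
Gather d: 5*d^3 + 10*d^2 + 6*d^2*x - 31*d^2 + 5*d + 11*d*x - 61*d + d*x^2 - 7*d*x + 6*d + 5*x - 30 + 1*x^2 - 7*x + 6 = 5*d^3 + d^2*(6*x - 21) + d*(x^2 + 4*x - 50) + x^2 - 2*x - 24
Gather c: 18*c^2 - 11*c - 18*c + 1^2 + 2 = 18*c^2 - 29*c + 3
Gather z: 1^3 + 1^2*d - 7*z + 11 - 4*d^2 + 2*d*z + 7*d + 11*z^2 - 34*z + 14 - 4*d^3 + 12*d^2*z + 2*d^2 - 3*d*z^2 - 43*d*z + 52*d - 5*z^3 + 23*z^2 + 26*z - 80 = -4*d^3 - 2*d^2 + 60*d - 5*z^3 + z^2*(34 - 3*d) + z*(12*d^2 - 41*d - 15) - 54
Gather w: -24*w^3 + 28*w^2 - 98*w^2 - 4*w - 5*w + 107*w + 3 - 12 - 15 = -24*w^3 - 70*w^2 + 98*w - 24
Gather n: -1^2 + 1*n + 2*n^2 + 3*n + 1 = 2*n^2 + 4*n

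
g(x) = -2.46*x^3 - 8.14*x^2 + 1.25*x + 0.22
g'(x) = -7.38*x^2 - 16.28*x + 1.25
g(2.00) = -49.52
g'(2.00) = -60.83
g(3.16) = -154.74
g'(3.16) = -123.89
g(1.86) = -41.45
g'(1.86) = -54.56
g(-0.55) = -2.52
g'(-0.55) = 7.97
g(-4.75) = 74.27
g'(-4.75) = -87.93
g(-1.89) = -14.61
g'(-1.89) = 5.66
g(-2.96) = -11.00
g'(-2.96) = -15.22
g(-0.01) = 0.21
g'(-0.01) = 1.41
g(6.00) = -816.68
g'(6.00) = -362.11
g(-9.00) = 1122.97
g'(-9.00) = -450.01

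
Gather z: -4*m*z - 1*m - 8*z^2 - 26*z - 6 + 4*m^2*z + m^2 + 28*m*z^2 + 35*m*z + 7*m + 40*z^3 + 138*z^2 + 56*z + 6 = m^2 + 6*m + 40*z^3 + z^2*(28*m + 130) + z*(4*m^2 + 31*m + 30)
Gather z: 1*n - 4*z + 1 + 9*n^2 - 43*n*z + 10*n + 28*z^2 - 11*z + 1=9*n^2 + 11*n + 28*z^2 + z*(-43*n - 15) + 2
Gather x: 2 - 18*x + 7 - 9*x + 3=12 - 27*x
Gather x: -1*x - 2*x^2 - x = -2*x^2 - 2*x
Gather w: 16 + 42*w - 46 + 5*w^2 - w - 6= 5*w^2 + 41*w - 36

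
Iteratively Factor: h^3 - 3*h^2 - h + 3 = (h + 1)*(h^2 - 4*h + 3) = (h - 1)*(h + 1)*(h - 3)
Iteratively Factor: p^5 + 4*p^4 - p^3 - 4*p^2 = (p + 1)*(p^4 + 3*p^3 - 4*p^2) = (p + 1)*(p + 4)*(p^3 - p^2) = (p - 1)*(p + 1)*(p + 4)*(p^2) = p*(p - 1)*(p + 1)*(p + 4)*(p)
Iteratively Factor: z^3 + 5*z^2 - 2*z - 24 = (z + 3)*(z^2 + 2*z - 8) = (z + 3)*(z + 4)*(z - 2)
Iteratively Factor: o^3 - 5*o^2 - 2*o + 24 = (o - 3)*(o^2 - 2*o - 8) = (o - 4)*(o - 3)*(o + 2)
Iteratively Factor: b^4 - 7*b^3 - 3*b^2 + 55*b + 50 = (b + 1)*(b^3 - 8*b^2 + 5*b + 50) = (b - 5)*(b + 1)*(b^2 - 3*b - 10) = (b - 5)^2*(b + 1)*(b + 2)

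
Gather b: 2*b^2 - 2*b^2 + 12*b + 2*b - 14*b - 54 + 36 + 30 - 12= 0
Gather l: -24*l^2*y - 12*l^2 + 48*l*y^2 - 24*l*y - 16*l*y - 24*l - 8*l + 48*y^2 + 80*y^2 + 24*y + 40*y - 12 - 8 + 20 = l^2*(-24*y - 12) + l*(48*y^2 - 40*y - 32) + 128*y^2 + 64*y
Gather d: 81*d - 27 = 81*d - 27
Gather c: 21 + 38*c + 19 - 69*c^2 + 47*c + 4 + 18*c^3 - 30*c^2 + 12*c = 18*c^3 - 99*c^2 + 97*c + 44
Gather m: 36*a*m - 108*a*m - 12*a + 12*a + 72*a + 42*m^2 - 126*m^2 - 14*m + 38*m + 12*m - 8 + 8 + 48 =72*a - 84*m^2 + m*(36 - 72*a) + 48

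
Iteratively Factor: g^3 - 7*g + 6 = (g + 3)*(g^2 - 3*g + 2) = (g - 2)*(g + 3)*(g - 1)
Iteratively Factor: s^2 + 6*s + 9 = (s + 3)*(s + 3)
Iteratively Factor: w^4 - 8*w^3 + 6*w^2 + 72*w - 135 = (w - 5)*(w^3 - 3*w^2 - 9*w + 27) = (w - 5)*(w + 3)*(w^2 - 6*w + 9) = (w - 5)*(w - 3)*(w + 3)*(w - 3)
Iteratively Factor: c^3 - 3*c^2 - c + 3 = (c - 1)*(c^2 - 2*c - 3) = (c - 1)*(c + 1)*(c - 3)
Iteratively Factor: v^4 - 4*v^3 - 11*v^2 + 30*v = (v - 2)*(v^3 - 2*v^2 - 15*v) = (v - 5)*(v - 2)*(v^2 + 3*v) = v*(v - 5)*(v - 2)*(v + 3)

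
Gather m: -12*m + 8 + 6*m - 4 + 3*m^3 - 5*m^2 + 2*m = 3*m^3 - 5*m^2 - 4*m + 4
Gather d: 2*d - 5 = 2*d - 5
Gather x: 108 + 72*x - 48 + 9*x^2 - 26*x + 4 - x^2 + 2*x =8*x^2 + 48*x + 64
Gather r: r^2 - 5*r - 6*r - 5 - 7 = r^2 - 11*r - 12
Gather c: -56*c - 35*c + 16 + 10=26 - 91*c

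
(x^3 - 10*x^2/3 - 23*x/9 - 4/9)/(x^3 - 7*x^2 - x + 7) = (9*x^3 - 30*x^2 - 23*x - 4)/(9*(x^3 - 7*x^2 - x + 7))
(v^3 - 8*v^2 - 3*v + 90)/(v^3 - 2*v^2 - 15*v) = (v - 6)/v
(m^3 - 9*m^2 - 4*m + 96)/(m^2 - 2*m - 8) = (m^2 - 5*m - 24)/(m + 2)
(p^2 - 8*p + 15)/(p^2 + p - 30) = (p - 3)/(p + 6)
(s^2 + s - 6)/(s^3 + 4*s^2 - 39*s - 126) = (s - 2)/(s^2 + s - 42)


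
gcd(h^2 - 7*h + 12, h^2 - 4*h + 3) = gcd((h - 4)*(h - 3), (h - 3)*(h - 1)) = h - 3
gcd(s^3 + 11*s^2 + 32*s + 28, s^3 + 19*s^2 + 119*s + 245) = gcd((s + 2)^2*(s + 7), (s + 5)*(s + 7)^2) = s + 7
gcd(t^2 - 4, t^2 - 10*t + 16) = t - 2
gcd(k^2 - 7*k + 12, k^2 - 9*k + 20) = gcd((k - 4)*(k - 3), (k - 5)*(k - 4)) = k - 4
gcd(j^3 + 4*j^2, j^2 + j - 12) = j + 4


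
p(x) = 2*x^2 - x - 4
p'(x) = 4*x - 1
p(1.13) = -2.58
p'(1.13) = 3.52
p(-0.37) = -3.36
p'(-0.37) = -2.48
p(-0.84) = -1.75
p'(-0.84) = -4.36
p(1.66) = -0.15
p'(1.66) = 5.64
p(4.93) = 39.68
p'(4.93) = 18.72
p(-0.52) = -2.94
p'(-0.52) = -3.08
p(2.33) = 4.53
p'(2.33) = 8.32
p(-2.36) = 9.50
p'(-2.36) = -10.44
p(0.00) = -4.00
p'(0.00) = -1.00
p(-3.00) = 17.00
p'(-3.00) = -13.00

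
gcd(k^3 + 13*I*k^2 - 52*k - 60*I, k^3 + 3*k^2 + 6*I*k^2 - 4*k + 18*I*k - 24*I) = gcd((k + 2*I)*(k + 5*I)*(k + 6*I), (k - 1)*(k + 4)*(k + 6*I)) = k + 6*I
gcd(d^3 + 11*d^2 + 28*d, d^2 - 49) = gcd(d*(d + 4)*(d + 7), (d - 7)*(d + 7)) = d + 7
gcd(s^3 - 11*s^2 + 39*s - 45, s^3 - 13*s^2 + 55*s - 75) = s^2 - 8*s + 15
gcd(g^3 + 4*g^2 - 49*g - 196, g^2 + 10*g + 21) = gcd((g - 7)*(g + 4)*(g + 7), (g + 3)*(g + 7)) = g + 7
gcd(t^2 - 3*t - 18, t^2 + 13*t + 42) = 1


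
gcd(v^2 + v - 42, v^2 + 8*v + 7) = v + 7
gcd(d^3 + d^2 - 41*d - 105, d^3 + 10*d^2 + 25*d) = d + 5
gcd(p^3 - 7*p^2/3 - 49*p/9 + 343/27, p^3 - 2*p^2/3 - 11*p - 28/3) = p + 7/3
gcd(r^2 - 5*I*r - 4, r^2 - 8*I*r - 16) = r - 4*I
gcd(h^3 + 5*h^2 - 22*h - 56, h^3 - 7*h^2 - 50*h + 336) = h + 7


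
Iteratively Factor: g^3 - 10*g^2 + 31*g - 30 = (g - 5)*(g^2 - 5*g + 6) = (g - 5)*(g - 3)*(g - 2)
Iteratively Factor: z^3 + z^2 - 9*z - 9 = (z + 3)*(z^2 - 2*z - 3) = (z - 3)*(z + 3)*(z + 1)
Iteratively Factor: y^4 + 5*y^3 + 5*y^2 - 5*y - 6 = (y + 1)*(y^3 + 4*y^2 + y - 6) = (y - 1)*(y + 1)*(y^2 + 5*y + 6) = (y - 1)*(y + 1)*(y + 2)*(y + 3)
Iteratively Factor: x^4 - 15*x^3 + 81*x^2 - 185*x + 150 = (x - 5)*(x^3 - 10*x^2 + 31*x - 30) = (x - 5)*(x - 3)*(x^2 - 7*x + 10) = (x - 5)*(x - 3)*(x - 2)*(x - 5)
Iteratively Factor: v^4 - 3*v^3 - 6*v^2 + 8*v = (v - 1)*(v^3 - 2*v^2 - 8*v) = v*(v - 1)*(v^2 - 2*v - 8) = v*(v - 1)*(v + 2)*(v - 4)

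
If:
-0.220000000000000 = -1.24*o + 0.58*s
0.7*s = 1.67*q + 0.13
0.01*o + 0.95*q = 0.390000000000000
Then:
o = 0.71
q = 0.40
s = 1.15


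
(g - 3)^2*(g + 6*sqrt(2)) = g^3 - 6*g^2 + 6*sqrt(2)*g^2 - 36*sqrt(2)*g + 9*g + 54*sqrt(2)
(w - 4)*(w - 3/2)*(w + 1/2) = w^3 - 5*w^2 + 13*w/4 + 3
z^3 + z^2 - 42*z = z*(z - 6)*(z + 7)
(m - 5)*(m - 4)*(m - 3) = m^3 - 12*m^2 + 47*m - 60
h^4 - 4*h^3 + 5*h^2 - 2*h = h*(h - 2)*(h - 1)^2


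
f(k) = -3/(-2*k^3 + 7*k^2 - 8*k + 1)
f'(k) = -3*(6*k^2 - 14*k + 8)/(-2*k^3 + 7*k^2 - 8*k + 1)^2 = 6*(-3*k^2 + 7*k - 4)/(2*k^3 - 7*k^2 + 8*k - 1)^2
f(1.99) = 1.01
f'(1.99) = -1.34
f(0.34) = 3.03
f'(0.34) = -12.05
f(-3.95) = -0.01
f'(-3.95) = -0.01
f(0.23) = 6.07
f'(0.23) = -62.66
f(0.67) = 1.65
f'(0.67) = -1.19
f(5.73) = 0.02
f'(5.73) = -0.01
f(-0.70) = -0.28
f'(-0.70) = -0.54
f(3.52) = 0.11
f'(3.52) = -0.13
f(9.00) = 0.00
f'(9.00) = 0.00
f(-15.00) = 0.00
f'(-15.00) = 0.00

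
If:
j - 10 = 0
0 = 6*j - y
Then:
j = 10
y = 60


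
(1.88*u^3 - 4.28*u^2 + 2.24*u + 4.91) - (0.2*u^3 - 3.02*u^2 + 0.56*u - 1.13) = 1.68*u^3 - 1.26*u^2 + 1.68*u + 6.04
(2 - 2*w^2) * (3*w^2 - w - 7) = -6*w^4 + 2*w^3 + 20*w^2 - 2*w - 14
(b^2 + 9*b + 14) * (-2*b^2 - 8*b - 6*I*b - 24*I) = -2*b^4 - 26*b^3 - 6*I*b^3 - 100*b^2 - 78*I*b^2 - 112*b - 300*I*b - 336*I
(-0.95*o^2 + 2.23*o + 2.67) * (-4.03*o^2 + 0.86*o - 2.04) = 3.8285*o^4 - 9.8039*o^3 - 6.9043*o^2 - 2.253*o - 5.4468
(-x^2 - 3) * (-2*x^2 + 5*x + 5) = 2*x^4 - 5*x^3 + x^2 - 15*x - 15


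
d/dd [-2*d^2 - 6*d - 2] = -4*d - 6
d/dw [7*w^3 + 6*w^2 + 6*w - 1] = 21*w^2 + 12*w + 6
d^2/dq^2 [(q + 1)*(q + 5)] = 2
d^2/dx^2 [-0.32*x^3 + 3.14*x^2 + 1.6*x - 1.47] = 6.28 - 1.92*x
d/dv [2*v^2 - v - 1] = 4*v - 1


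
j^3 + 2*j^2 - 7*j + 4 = (j - 1)^2*(j + 4)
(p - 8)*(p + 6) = p^2 - 2*p - 48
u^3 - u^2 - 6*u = u*(u - 3)*(u + 2)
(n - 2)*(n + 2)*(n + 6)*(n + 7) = n^4 + 13*n^3 + 38*n^2 - 52*n - 168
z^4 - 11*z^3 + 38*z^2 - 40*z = z*(z - 5)*(z - 4)*(z - 2)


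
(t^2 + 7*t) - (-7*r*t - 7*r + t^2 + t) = 7*r*t + 7*r + 6*t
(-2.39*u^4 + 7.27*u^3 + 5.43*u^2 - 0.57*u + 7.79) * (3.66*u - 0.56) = -8.7474*u^5 + 27.9466*u^4 + 15.8026*u^3 - 5.127*u^2 + 28.8306*u - 4.3624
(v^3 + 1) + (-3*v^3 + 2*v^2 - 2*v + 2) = -2*v^3 + 2*v^2 - 2*v + 3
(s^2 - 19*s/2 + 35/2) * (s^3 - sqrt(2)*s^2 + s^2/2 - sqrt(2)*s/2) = s^5 - 9*s^4 - sqrt(2)*s^4 + 9*sqrt(2)*s^3 + 51*s^3/4 - 51*sqrt(2)*s^2/4 + 35*s^2/4 - 35*sqrt(2)*s/4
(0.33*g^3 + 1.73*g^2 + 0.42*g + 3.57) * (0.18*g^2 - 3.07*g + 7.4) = 0.0594*g^5 - 0.7017*g^4 - 2.7935*g^3 + 12.1552*g^2 - 7.8519*g + 26.418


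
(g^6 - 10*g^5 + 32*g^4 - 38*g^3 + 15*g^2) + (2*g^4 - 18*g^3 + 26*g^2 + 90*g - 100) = g^6 - 10*g^5 + 34*g^4 - 56*g^3 + 41*g^2 + 90*g - 100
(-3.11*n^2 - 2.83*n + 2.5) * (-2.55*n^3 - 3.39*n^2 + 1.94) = 7.9305*n^5 + 17.7594*n^4 + 3.2187*n^3 - 14.5084*n^2 - 5.4902*n + 4.85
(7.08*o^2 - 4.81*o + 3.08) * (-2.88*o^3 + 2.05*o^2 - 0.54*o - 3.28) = -20.3904*o^5 + 28.3668*o^4 - 22.5541*o^3 - 14.311*o^2 + 14.1136*o - 10.1024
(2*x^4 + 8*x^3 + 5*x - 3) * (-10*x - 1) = -20*x^5 - 82*x^4 - 8*x^3 - 50*x^2 + 25*x + 3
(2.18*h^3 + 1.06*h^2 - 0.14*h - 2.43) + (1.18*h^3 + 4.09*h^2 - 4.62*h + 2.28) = 3.36*h^3 + 5.15*h^2 - 4.76*h - 0.15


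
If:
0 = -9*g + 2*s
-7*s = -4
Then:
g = 8/63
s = 4/7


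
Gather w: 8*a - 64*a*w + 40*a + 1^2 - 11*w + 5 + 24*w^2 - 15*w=48*a + 24*w^2 + w*(-64*a - 26) + 6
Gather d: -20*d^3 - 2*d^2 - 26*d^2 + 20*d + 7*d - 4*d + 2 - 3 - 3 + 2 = -20*d^3 - 28*d^2 + 23*d - 2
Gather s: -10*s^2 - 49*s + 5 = -10*s^2 - 49*s + 5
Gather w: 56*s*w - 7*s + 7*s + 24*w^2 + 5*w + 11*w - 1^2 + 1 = 24*w^2 + w*(56*s + 16)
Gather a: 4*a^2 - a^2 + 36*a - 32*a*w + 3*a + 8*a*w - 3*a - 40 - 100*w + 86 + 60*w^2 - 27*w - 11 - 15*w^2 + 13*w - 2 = 3*a^2 + a*(36 - 24*w) + 45*w^2 - 114*w + 33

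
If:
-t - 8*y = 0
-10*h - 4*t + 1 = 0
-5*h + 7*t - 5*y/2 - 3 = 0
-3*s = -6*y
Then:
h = -15/298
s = -14/149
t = 56/149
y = -7/149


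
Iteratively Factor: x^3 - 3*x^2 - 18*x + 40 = (x - 5)*(x^2 + 2*x - 8) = (x - 5)*(x + 4)*(x - 2)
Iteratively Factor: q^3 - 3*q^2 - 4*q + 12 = (q - 2)*(q^2 - q - 6) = (q - 3)*(q - 2)*(q + 2)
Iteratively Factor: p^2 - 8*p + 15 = (p - 3)*(p - 5)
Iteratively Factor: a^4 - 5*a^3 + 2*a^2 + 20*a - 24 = (a - 2)*(a^3 - 3*a^2 - 4*a + 12) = (a - 3)*(a - 2)*(a^2 - 4) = (a - 3)*(a - 2)*(a + 2)*(a - 2)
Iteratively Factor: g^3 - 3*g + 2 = (g - 1)*(g^2 + g - 2) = (g - 1)*(g + 2)*(g - 1)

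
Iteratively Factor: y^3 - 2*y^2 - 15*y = (y - 5)*(y^2 + 3*y) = (y - 5)*(y + 3)*(y)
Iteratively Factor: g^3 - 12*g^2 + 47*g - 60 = (g - 5)*(g^2 - 7*g + 12) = (g - 5)*(g - 3)*(g - 4)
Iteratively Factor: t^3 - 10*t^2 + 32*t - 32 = (t - 4)*(t^2 - 6*t + 8) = (t - 4)^2*(t - 2)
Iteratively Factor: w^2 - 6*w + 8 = (w - 4)*(w - 2)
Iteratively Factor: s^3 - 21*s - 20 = (s + 1)*(s^2 - s - 20) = (s + 1)*(s + 4)*(s - 5)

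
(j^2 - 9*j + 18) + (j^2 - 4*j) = 2*j^2 - 13*j + 18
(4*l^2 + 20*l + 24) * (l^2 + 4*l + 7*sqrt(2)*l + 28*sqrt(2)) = 4*l^4 + 36*l^3 + 28*sqrt(2)*l^3 + 104*l^2 + 252*sqrt(2)*l^2 + 96*l + 728*sqrt(2)*l + 672*sqrt(2)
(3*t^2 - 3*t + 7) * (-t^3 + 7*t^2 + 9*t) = -3*t^5 + 24*t^4 - t^3 + 22*t^2 + 63*t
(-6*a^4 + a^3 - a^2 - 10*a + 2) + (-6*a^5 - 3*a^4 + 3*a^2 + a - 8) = -6*a^5 - 9*a^4 + a^3 + 2*a^2 - 9*a - 6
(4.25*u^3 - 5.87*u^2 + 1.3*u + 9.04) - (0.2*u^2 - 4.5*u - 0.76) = 4.25*u^3 - 6.07*u^2 + 5.8*u + 9.8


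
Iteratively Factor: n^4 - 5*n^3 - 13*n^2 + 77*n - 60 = (n - 5)*(n^3 - 13*n + 12) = (n - 5)*(n - 3)*(n^2 + 3*n - 4) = (n - 5)*(n - 3)*(n + 4)*(n - 1)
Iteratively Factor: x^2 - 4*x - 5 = (x - 5)*(x + 1)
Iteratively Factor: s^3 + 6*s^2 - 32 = (s + 4)*(s^2 + 2*s - 8) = (s + 4)^2*(s - 2)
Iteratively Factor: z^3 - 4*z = (z + 2)*(z^2 - 2*z) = z*(z + 2)*(z - 2)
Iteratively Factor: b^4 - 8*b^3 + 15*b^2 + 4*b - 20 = (b - 5)*(b^3 - 3*b^2 + 4) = (b - 5)*(b + 1)*(b^2 - 4*b + 4) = (b - 5)*(b - 2)*(b + 1)*(b - 2)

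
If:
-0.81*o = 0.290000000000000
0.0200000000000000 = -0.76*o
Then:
No Solution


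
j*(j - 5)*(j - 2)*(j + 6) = j^4 - j^3 - 32*j^2 + 60*j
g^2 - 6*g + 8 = (g - 4)*(g - 2)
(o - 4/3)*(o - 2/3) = o^2 - 2*o + 8/9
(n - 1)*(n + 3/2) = n^2 + n/2 - 3/2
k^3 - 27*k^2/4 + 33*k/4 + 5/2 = (k - 5)*(k - 2)*(k + 1/4)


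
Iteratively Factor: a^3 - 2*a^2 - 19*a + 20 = (a + 4)*(a^2 - 6*a + 5) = (a - 1)*(a + 4)*(a - 5)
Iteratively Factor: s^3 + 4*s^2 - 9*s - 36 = (s - 3)*(s^2 + 7*s + 12) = (s - 3)*(s + 3)*(s + 4)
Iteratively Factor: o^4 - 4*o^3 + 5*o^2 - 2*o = (o - 1)*(o^3 - 3*o^2 + 2*o) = (o - 2)*(o - 1)*(o^2 - o) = (o - 2)*(o - 1)^2*(o)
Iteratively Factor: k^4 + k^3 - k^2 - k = (k)*(k^3 + k^2 - k - 1) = k*(k + 1)*(k^2 - 1) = k*(k - 1)*(k + 1)*(k + 1)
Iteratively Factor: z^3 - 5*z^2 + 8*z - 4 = (z - 2)*(z^2 - 3*z + 2) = (z - 2)^2*(z - 1)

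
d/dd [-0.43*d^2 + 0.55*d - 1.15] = 0.55 - 0.86*d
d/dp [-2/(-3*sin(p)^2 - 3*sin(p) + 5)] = -6*(2*sin(p) + 1)*cos(p)/(3*sin(p)^2 + 3*sin(p) - 5)^2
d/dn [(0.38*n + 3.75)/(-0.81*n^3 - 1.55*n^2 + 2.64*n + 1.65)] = (0.6156*n^3 + 9.7015*n^2 + 11.625*n - 9.273)/(0.6561*n^6 + 2.511*n^5 - 1.8743*n^4 - 10.857*n^3 + 1.8546*n^2 + 8.712*n + 2.7225)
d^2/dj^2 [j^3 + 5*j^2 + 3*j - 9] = 6*j + 10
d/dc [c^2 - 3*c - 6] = 2*c - 3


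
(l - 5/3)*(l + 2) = l^2 + l/3 - 10/3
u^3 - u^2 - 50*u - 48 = (u - 8)*(u + 1)*(u + 6)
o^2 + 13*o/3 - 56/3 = (o - 8/3)*(o + 7)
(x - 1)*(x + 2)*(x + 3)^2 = x^4 + 7*x^3 + 13*x^2 - 3*x - 18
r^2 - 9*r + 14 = (r - 7)*(r - 2)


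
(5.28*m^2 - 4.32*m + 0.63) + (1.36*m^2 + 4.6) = 6.64*m^2 - 4.32*m + 5.23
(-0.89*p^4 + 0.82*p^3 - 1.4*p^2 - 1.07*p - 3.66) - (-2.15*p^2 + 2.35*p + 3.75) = -0.89*p^4 + 0.82*p^3 + 0.75*p^2 - 3.42*p - 7.41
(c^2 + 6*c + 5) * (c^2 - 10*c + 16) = c^4 - 4*c^3 - 39*c^2 + 46*c + 80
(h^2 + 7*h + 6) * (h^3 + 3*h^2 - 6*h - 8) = h^5 + 10*h^4 + 21*h^3 - 32*h^2 - 92*h - 48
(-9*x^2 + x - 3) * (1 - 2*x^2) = 18*x^4 - 2*x^3 - 3*x^2 + x - 3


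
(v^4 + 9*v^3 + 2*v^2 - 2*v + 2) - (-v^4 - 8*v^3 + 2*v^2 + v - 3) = 2*v^4 + 17*v^3 - 3*v + 5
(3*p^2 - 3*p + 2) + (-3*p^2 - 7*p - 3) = -10*p - 1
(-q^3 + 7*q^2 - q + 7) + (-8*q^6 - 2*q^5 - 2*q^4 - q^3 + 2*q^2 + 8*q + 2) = -8*q^6 - 2*q^5 - 2*q^4 - 2*q^3 + 9*q^2 + 7*q + 9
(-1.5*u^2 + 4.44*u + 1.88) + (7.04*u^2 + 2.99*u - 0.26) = 5.54*u^2 + 7.43*u + 1.62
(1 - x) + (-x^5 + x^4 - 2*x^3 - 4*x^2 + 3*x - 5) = -x^5 + x^4 - 2*x^3 - 4*x^2 + 2*x - 4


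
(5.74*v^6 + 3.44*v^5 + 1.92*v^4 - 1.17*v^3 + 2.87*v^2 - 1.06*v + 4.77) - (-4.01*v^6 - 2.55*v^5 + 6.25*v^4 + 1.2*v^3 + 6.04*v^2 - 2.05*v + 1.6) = 9.75*v^6 + 5.99*v^5 - 4.33*v^4 - 2.37*v^3 - 3.17*v^2 + 0.99*v + 3.17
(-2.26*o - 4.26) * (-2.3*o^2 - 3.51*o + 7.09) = 5.198*o^3 + 17.7306*o^2 - 1.0708*o - 30.2034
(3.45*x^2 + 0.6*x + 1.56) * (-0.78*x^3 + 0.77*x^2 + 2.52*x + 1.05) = -2.691*x^5 + 2.1885*x^4 + 7.9392*x^3 + 6.3357*x^2 + 4.5612*x + 1.638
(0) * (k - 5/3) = 0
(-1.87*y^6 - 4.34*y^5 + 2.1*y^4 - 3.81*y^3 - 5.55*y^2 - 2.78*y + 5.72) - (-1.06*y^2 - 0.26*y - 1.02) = -1.87*y^6 - 4.34*y^5 + 2.1*y^4 - 3.81*y^3 - 4.49*y^2 - 2.52*y + 6.74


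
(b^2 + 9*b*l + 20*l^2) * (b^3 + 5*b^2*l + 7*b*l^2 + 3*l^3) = b^5 + 14*b^4*l + 72*b^3*l^2 + 166*b^2*l^3 + 167*b*l^4 + 60*l^5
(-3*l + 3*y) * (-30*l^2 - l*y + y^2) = 90*l^3 - 87*l^2*y - 6*l*y^2 + 3*y^3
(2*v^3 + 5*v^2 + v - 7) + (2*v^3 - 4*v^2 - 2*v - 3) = 4*v^3 + v^2 - v - 10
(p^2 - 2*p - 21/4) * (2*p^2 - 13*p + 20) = 2*p^4 - 17*p^3 + 71*p^2/2 + 113*p/4 - 105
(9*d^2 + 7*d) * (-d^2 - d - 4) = -9*d^4 - 16*d^3 - 43*d^2 - 28*d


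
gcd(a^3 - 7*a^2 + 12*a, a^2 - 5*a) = a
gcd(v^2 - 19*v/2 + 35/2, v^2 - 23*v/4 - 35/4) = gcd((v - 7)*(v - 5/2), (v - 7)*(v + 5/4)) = v - 7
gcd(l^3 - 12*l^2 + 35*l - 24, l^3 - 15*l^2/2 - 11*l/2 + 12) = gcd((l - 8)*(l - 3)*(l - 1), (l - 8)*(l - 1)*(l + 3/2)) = l^2 - 9*l + 8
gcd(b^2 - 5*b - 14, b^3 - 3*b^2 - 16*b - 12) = b + 2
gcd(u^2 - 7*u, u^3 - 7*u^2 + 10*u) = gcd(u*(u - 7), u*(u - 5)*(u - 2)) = u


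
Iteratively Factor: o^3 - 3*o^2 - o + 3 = (o + 1)*(o^2 - 4*o + 3) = (o - 3)*(o + 1)*(o - 1)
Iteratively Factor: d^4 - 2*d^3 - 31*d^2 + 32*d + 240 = (d - 5)*(d^3 + 3*d^2 - 16*d - 48) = (d - 5)*(d + 4)*(d^2 - d - 12) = (d - 5)*(d + 3)*(d + 4)*(d - 4)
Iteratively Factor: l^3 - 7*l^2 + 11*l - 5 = (l - 1)*(l^2 - 6*l + 5) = (l - 1)^2*(l - 5)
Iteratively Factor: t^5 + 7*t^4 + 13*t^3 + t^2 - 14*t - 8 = (t - 1)*(t^4 + 8*t^3 + 21*t^2 + 22*t + 8) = (t - 1)*(t + 1)*(t^3 + 7*t^2 + 14*t + 8) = (t - 1)*(t + 1)*(t + 2)*(t^2 + 5*t + 4) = (t - 1)*(t + 1)^2*(t + 2)*(t + 4)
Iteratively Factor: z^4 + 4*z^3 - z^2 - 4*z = (z)*(z^3 + 4*z^2 - z - 4) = z*(z + 1)*(z^2 + 3*z - 4) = z*(z + 1)*(z + 4)*(z - 1)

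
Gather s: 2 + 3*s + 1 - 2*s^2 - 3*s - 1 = 2 - 2*s^2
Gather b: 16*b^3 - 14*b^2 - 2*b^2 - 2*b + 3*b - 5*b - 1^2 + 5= 16*b^3 - 16*b^2 - 4*b + 4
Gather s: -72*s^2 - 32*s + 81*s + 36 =-72*s^2 + 49*s + 36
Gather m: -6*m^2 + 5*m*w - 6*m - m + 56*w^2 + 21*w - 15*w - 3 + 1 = -6*m^2 + m*(5*w - 7) + 56*w^2 + 6*w - 2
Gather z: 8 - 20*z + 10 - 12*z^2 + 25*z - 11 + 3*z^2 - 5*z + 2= 9 - 9*z^2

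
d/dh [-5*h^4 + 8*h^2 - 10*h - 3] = -20*h^3 + 16*h - 10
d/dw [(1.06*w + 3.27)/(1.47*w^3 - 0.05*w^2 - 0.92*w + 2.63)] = (-3.1164*w^3 - 14.3677*w^2 + 0.327*w + 5.7962)/(2.1609*w^6 - 0.147*w^5 - 2.7023*w^4 + 7.8242*w^3 + 0.5834*w^2 - 4.8392*w + 6.9169)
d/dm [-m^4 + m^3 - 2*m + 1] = -4*m^3 + 3*m^2 - 2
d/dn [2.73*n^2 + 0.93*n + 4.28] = 5.46*n + 0.93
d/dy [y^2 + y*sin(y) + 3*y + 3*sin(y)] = y*cos(y) + 2*y + sin(y) + 3*cos(y) + 3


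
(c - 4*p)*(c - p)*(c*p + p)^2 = c^4*p^2 - 5*c^3*p^3 + 2*c^3*p^2 + 4*c^2*p^4 - 10*c^2*p^3 + c^2*p^2 + 8*c*p^4 - 5*c*p^3 + 4*p^4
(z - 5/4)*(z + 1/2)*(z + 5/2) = z^3 + 7*z^2/4 - 5*z/2 - 25/16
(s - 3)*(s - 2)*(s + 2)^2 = s^4 - s^3 - 10*s^2 + 4*s + 24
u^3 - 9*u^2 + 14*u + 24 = (u - 6)*(u - 4)*(u + 1)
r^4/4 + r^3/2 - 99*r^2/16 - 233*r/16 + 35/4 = (r/4 + 1)*(r - 5)*(r - 1/2)*(r + 7/2)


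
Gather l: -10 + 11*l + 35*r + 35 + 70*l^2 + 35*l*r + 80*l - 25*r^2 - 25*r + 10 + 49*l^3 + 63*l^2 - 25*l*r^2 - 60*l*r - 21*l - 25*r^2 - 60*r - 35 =49*l^3 + 133*l^2 + l*(-25*r^2 - 25*r + 70) - 50*r^2 - 50*r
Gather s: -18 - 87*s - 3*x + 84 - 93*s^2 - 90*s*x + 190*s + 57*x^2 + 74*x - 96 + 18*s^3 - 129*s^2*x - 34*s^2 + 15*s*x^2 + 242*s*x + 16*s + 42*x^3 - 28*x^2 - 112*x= 18*s^3 + s^2*(-129*x - 127) + s*(15*x^2 + 152*x + 119) + 42*x^3 + 29*x^2 - 41*x - 30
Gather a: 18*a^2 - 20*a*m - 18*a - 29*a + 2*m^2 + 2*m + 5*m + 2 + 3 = 18*a^2 + a*(-20*m - 47) + 2*m^2 + 7*m + 5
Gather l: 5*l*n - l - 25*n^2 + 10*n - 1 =l*(5*n - 1) - 25*n^2 + 10*n - 1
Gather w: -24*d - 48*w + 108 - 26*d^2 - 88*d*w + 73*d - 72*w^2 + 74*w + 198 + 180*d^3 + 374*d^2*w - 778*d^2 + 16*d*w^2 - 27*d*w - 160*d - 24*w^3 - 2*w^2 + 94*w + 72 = 180*d^3 - 804*d^2 - 111*d - 24*w^3 + w^2*(16*d - 74) + w*(374*d^2 - 115*d + 120) + 378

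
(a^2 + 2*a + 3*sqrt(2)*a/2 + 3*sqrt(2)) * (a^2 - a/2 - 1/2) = a^4 + 3*a^3/2 + 3*sqrt(2)*a^3/2 - 3*a^2/2 + 9*sqrt(2)*a^2/4 - 9*sqrt(2)*a/4 - a - 3*sqrt(2)/2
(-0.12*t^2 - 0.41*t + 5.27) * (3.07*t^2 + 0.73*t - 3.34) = -0.3684*t^4 - 1.3463*t^3 + 16.2804*t^2 + 5.2165*t - 17.6018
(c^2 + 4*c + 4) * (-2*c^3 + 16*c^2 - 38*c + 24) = -2*c^5 + 8*c^4 + 18*c^3 - 64*c^2 - 56*c + 96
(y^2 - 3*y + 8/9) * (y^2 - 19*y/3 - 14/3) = y^4 - 28*y^3/3 + 137*y^2/9 + 226*y/27 - 112/27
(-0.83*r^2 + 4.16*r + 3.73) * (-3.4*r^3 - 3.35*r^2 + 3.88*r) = 2.822*r^5 - 11.3635*r^4 - 29.8384*r^3 + 3.6453*r^2 + 14.4724*r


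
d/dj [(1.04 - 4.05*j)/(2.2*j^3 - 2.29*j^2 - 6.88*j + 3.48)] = (17.82*j^3 - 16.1385*j^2 + 4.7632*j - 6.9388)/(4.84*j^6 - 10.076*j^5 - 25.0279*j^4 + 46.8224*j^3 + 31.396*j^2 - 47.8848*j + 12.1104)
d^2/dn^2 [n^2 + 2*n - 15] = 2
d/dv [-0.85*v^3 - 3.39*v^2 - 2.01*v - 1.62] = -2.55*v^2 - 6.78*v - 2.01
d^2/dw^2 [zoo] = 0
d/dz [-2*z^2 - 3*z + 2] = -4*z - 3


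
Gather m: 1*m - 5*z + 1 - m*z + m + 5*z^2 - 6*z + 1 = m*(2 - z) + 5*z^2 - 11*z + 2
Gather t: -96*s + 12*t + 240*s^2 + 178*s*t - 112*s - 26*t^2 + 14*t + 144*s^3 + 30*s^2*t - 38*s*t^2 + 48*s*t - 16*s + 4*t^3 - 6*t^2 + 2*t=144*s^3 + 240*s^2 - 224*s + 4*t^3 + t^2*(-38*s - 32) + t*(30*s^2 + 226*s + 28)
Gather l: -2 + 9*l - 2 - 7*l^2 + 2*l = -7*l^2 + 11*l - 4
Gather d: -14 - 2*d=-2*d - 14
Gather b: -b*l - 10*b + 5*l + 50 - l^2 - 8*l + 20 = b*(-l - 10) - l^2 - 3*l + 70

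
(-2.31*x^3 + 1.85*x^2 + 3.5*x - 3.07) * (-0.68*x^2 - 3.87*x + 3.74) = 1.5708*x^5 + 7.6817*x^4 - 18.1789*x^3 - 4.5384*x^2 + 24.9709*x - 11.4818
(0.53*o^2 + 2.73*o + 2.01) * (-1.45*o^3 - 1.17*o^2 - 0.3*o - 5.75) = -0.7685*o^5 - 4.5786*o^4 - 6.2676*o^3 - 6.2182*o^2 - 16.3005*o - 11.5575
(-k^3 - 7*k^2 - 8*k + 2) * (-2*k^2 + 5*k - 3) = 2*k^5 + 9*k^4 - 16*k^3 - 23*k^2 + 34*k - 6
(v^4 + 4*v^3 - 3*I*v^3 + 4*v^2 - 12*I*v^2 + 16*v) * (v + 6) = v^5 + 10*v^4 - 3*I*v^4 + 28*v^3 - 30*I*v^3 + 40*v^2 - 72*I*v^2 + 96*v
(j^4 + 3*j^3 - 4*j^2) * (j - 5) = j^5 - 2*j^4 - 19*j^3 + 20*j^2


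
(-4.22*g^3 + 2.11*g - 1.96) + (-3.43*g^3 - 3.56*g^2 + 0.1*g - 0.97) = -7.65*g^3 - 3.56*g^2 + 2.21*g - 2.93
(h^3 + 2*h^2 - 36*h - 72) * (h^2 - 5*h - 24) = h^5 - 3*h^4 - 70*h^3 + 60*h^2 + 1224*h + 1728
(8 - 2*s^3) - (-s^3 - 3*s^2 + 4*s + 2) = -s^3 + 3*s^2 - 4*s + 6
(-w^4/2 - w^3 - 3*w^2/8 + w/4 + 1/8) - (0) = -w^4/2 - w^3 - 3*w^2/8 + w/4 + 1/8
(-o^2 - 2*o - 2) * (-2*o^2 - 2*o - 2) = 2*o^4 + 6*o^3 + 10*o^2 + 8*o + 4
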